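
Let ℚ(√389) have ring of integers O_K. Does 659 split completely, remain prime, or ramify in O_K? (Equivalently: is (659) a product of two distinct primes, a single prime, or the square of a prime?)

Since 389 ≡ 1 mod 4, the ring of integers is ℤ[(1+√389)/2] with discriminant 389.
disc(K) = 389 is not divisible by 659; 659 is unramified.
Compute (389/659) via Euler: 389^((659-1)/2) mod 659 = 1, so (389/659) = 1.
(389/659) = 1, so 659 splits.

split — (659) = 𝔭₁𝔭₂ with 𝔭₁ ≠ 𝔭₂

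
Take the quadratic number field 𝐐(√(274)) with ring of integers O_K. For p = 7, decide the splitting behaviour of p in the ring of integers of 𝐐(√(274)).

p splits

274 mod 4 = 2, hence disc K = 4·274 = 1096 and O_K = ℤ[√274].
disc(K) = 1096 is not divisible by 7; 7 is unramified.
Euler's criterion: 274^3 mod 7 = 1. Thus (274|7) = 1.
Legendre symbol 1 ⇒ 7 is split.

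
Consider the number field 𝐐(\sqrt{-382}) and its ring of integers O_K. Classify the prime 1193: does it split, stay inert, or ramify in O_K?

d = -382 ≡ 2 (mod 4), so O_K = ℤ[√-382] and disc(K) = 4d = -1528.
1193 ∤ -1528, so 1193 is unramified.
(-382/1193) = 811^596 mod 1193 = 1192, giving Legendre symbol -1.
(-382/1193) = -1, so 1193 is inert.

inert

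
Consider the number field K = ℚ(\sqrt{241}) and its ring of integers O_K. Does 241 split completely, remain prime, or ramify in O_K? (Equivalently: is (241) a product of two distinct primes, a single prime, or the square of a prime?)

241 is ramified

Since 241 ≡ 1 mod 4, the ring of integers is ℤ[(1+√241)/2] with discriminant 241.
Ramification test: 241 | 241. The prime 241 ramifies in K.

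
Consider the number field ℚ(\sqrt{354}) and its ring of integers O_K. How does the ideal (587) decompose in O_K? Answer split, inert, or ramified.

354 mod 4 = 2, hence disc K = 4·354 = 1416 and O_K = ℤ[√354].
Since gcd(587, 1416) = 1 the prime 587 does not ramify.
Legendre symbol by Euler's criterion: (354/587) ≡ 354^293 ≡ 586 (mod 587), i.e. (354/587) = -1.
Legendre symbol -1 ⇒ 587 is inert.

p is inert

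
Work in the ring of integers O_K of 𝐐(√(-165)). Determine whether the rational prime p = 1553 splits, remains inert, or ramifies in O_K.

-165 mod 4 = 3, hence disc K = 4·(-165) = -660 and O_K = ℤ[√-165].
disc(K) = -660 is not divisible by 1553; 1553 is unramified.
Euler's criterion: (-165)^776 mod 1553 = 1552. Thus (-165|1553) = -1.
(-165/1553) = -1, so 1553 is inert.

p is inert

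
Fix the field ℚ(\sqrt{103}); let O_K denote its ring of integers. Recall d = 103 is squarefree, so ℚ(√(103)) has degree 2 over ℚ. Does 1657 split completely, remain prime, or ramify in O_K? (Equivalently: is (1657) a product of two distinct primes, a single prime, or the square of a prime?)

1657 splits in O_K

Since 103 ≢ 1 mod 4, the ring of integers is ℤ[√103] with discriminant 4·103 = 412.
disc(K) = 412 is not divisible by 1657; 1657 is unramified.
Euler's criterion: 103^828 mod 1657 = 1. Thus (103|1657) = 1.
Legendre symbol 1 ⇒ 1657 is split.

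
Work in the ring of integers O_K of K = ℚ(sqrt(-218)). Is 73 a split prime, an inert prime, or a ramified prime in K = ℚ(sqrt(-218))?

splits completely

Since -218 ≢ 1 mod 4, the ring of integers is ℤ[√-218] with discriminant 4·(-218) = -872.
disc(K) = -872 is not divisible by 73; 73 is unramified.
Legendre symbol by Euler's criterion: (-218/73) ≡ (-218)^36 ≡ 1 (mod 73), i.e. (-218/73) = 1.
Legendre symbol 1 ⇒ 73 is split.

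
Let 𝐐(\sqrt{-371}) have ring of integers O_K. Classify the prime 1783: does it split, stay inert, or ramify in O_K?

splits completely

Since -371 ≡ 1 mod 4, the ring of integers is ℤ[(1+√-371)/2] with discriminant -371.
1783 ∤ -371, so 1783 is unramified.
Compute (-371/1783) via Euler: 1412^((1783-1)/2) mod 1783 = 1, so (-371/1783) = 1.
Legendre symbol 1 ⇒ 1783 is split.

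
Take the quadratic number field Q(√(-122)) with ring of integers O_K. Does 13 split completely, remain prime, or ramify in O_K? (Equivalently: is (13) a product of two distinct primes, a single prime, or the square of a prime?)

remains prime (inert)

-122 mod 4 = 2, hence disc K = 4·(-122) = -488 and O_K = ℤ[√-122].
Since gcd(13, -488) = 1 the prime 13 does not ramify.
(-122/13) = 8^6 mod 13 = 12, giving Legendre symbol -1.
(-122/13) = -1, so 13 is inert.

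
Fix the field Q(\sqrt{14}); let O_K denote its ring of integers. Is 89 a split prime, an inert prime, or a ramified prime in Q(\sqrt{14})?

inert

Since 14 ≢ 1 mod 4, the ring of integers is ℤ[√14] with discriminant 4·14 = 56.
Since gcd(89, 56) = 1 the prime 89 does not ramify.
Euler's criterion: 14^44 mod 89 = 88. Thus (14|89) = -1.
d is a non-residue mod p, hence 89 remains inert in O_K.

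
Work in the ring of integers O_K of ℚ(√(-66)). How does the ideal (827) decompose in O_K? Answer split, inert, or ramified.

p splits

-66 mod 4 = 2, hence disc K = 4·(-66) = -264 and O_K = ℤ[√-66].
disc(K) = -264 is not divisible by 827; 827 is unramified.
Legendre symbol by Euler's criterion: (-66/827) ≡ (-66)^413 ≡ 1 (mod 827), i.e. (-66/827) = 1.
d is a quadratic residue mod p, hence 827 splits in O_K.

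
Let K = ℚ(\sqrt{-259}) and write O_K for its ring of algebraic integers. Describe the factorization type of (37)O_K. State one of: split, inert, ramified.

d = -259 ≡ 1 (mod 4), so O_K = ℤ[(1+√-259)/2] and disc(K) = d = -259.
Ramification test: 37 | -259. The prime 37 ramifies in K.

ramified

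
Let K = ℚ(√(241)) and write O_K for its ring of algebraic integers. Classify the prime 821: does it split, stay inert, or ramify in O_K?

p splits

d = 241 ≡ 1 (mod 4), so O_K = ℤ[(1+√241)/2] and disc(K) = d = 241.
Since gcd(821, 241) = 1 the prime 821 does not ramify.
Compute (241/821) via Euler: 241^((821-1)/2) mod 821 = 1, so (241/821) = 1.
(241/821) = 1, so 821 splits.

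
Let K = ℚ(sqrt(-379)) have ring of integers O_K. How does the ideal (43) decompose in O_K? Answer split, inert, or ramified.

p is inert

d = -379 ≡ 1 (mod 4), so O_K = ℤ[(1+√-379)/2] and disc(K) = d = -379.
Since gcd(43, -379) = 1 the prime 43 does not ramify.
(-379/43) = 8^21 mod 43 = 42, giving Legendre symbol -1.
Legendre symbol -1 ⇒ 43 is inert.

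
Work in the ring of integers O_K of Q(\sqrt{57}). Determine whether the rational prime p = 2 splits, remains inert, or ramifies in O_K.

p splits

d = 57 ≡ 1 (mod 4), so O_K = ℤ[(1+√57)/2] and disc(K) = d = 57.
2 ∤ 57, so 2 is unramified.
d ≡ 1 (mod 8); the supplementary law gives 2 split.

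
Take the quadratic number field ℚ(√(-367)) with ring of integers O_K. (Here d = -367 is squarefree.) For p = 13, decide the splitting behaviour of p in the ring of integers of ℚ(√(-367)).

-367 mod 4 = 1, hence disc K = -367 and O_K = ℤ[(1+√-367)/2].
13 ∤ -367, so 13 is unramified.
Legendre symbol by Euler's criterion: (-367/13) ≡ (-367)^6 ≡ 1 (mod 13), i.e. (-367/13) = 1.
d is a quadratic residue mod p, hence 13 splits in O_K.

split — (13) = 𝔭₁𝔭₂ with 𝔭₁ ≠ 𝔭₂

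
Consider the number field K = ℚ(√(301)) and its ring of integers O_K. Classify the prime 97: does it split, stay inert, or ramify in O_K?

301 mod 4 = 1, hence disc K = 301 and O_K = ℤ[(1+√301)/2].
97 ∤ 301, so 97 is unramified.
Euler's criterion: 301^48 mod 97 = 96. Thus (301|97) = -1.
d is a non-residue mod p, hence 97 remains inert in O_K.

inert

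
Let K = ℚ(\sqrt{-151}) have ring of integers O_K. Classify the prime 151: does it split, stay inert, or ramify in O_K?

ramifies in O_K

Since -151 ≡ 1 mod 4, the ring of integers is ℤ[(1+√-151)/2] with discriminant -151.
disc(K) = -151 = 151·(-1), so p = 151 is ramified.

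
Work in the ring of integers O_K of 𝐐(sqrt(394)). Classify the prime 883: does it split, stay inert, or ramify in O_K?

splits completely

394 mod 4 = 2, hence disc K = 4·394 = 1576 and O_K = ℤ[√394].
883 ∤ 1576, so 883 is unramified.
(394/883) = 394^441 mod 883 = 1, giving Legendre symbol 1.
(394/883) = 1, so 883 splits.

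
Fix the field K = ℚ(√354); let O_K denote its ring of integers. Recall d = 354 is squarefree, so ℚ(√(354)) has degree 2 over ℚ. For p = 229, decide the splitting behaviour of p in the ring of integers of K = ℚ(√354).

split — (229) = 𝔭₁𝔭₂ with 𝔭₁ ≠ 𝔭₂

d = 354 ≡ 2 (mod 4), so O_K = ℤ[√354] and disc(K) = 4d = 1416.
Since gcd(229, 1416) = 1 the prime 229 does not ramify.
(354/229) = 125^114 mod 229 = 1, giving Legendre symbol 1.
(354/229) = 1, so 229 splits.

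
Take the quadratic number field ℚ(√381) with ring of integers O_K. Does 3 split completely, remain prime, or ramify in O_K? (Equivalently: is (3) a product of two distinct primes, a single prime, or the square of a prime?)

d = 381 ≡ 1 (mod 4), so O_K = ℤ[(1+√381)/2] and disc(K) = d = 381.
3 divides disc(K) = 381, so 3 ramifies.

3 is ramified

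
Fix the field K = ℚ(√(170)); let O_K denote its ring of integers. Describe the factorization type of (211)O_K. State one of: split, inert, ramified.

splits completely

d = 170 ≡ 2 (mod 4), so O_K = ℤ[√170] and disc(K) = 4d = 680.
disc(K) = 680 is not divisible by 211; 211 is unramified.
Legendre symbol by Euler's criterion: (170/211) ≡ 170^105 ≡ 1 (mod 211), i.e. (170/211) = 1.
d is a quadratic residue mod p, hence 211 splits in O_K.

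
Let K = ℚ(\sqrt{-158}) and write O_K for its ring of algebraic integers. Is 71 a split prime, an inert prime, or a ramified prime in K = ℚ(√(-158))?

p is inert

Since -158 ≢ 1 mod 4, the ring of integers is ℤ[√-158] with discriminant 4·(-158) = -632.
71 ∤ -632, so 71 is unramified.
(-158/71) = 55^35 mod 71 = 70, giving Legendre symbol -1.
(-158/71) = -1, so 71 is inert.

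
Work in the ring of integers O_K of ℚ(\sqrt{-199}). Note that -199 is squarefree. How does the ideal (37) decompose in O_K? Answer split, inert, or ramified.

remains prime (inert)

Since -199 ≡ 1 mod 4, the ring of integers is ℤ[(1+√-199)/2] with discriminant -199.
disc(K) = -199 is not divisible by 37; 37 is unramified.
Compute (-199/37) via Euler: 23^((37-1)/2) mod 37 = 36, so (-199/37) = -1.
d is a non-residue mod p, hence 37 remains inert in O_K.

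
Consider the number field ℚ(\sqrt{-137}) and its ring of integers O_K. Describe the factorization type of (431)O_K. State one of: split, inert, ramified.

Since -137 ≢ 1 mod 4, the ring of integers is ℤ[√-137] with discriminant 4·(-137) = -548.
disc(K) = -548 is not divisible by 431; 431 is unramified.
Legendre symbol by Euler's criterion: (-137/431) ≡ (-137)^215 ≡ 1 (mod 431), i.e. (-137/431) = 1.
Legendre symbol 1 ⇒ 431 is split.

p splits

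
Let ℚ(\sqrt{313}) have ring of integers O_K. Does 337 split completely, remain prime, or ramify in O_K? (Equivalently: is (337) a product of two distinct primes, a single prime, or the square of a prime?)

splits completely

Since 313 ≡ 1 mod 4, the ring of integers is ℤ[(1+√313)/2] with discriminant 313.
Since gcd(337, 313) = 1 the prime 337 does not ramify.
Euler's criterion: 313^168 mod 337 = 1. Thus (313|337) = 1.
Legendre symbol 1 ⇒ 337 is split.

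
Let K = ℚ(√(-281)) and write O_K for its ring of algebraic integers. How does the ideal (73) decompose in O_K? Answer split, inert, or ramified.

-281 mod 4 = 3, hence disc K = 4·(-281) = -1124 and O_K = ℤ[√-281].
Since gcd(73, -1124) = 1 the prime 73 does not ramify.
(-281/73) = 11^36 mod 73 = 72, giving Legendre symbol -1.
d is a non-residue mod p, hence 73 remains inert in O_K.

p is inert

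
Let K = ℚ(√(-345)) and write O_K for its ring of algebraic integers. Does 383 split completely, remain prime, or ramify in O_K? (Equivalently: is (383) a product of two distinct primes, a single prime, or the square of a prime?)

split — (383) = 𝔭₁𝔭₂ with 𝔭₁ ≠ 𝔭₂

d = -345 ≡ 3 (mod 4), so O_K = ℤ[√-345] and disc(K) = 4d = -1380.
disc(K) = -1380 is not divisible by 383; 383 is unramified.
Compute (-345/383) via Euler: 38^((383-1)/2) mod 383 = 1, so (-345/383) = 1.
Legendre symbol 1 ⇒ 383 is split.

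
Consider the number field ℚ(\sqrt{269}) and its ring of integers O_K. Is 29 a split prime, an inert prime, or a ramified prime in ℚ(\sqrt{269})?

d = 269 ≡ 1 (mod 4), so O_K = ℤ[(1+√269)/2] and disc(K) = d = 269.
Since gcd(29, 269) = 1 the prime 29 does not ramify.
(269/29) = 8^14 mod 29 = 28, giving Legendre symbol -1.
d is a non-residue mod p, hence 29 remains inert in O_K.

remains prime (inert)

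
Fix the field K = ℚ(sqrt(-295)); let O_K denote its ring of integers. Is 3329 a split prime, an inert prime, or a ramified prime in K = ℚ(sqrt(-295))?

-295 mod 4 = 1, hence disc K = -295 and O_K = ℤ[(1+√-295)/2].
disc(K) = -295 is not divisible by 3329; 3329 is unramified.
Legendre symbol by Euler's criterion: (-295/3329) ≡ (-295)^1664 ≡ 1 (mod 3329), i.e. (-295/3329) = 1.
d is a quadratic residue mod p, hence 3329 splits in O_K.

split — (3329) = 𝔭₁𝔭₂ with 𝔭₁ ≠ 𝔭₂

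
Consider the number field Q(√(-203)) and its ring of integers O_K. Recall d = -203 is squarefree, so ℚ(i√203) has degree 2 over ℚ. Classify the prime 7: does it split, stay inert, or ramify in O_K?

ramified

d = -203 ≡ 1 (mod 4), so O_K = ℤ[(1+√-203)/2] and disc(K) = d = -203.
7 divides disc(K) = -203, so 7 ramifies.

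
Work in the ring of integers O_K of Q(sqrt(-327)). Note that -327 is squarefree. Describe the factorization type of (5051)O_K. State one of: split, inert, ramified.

d = -327 ≡ 1 (mod 4), so O_K = ℤ[(1+√-327)/2] and disc(K) = d = -327.
Since gcd(5051, -327) = 1 the prime 5051 does not ramify.
Legendre symbol by Euler's criterion: (-327/5051) ≡ (-327)^2525 ≡ 1 (mod 5051), i.e. (-327/5051) = 1.
Legendre symbol 1 ⇒ 5051 is split.

split — (5051) = 𝔭₁𝔭₂ with 𝔭₁ ≠ 𝔭₂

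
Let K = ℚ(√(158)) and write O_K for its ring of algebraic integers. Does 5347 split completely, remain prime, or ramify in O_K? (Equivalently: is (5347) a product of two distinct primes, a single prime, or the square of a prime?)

inert

Since 158 ≢ 1 mod 4, the ring of integers is ℤ[√158] with discriminant 4·158 = 632.
5347 ∤ 632, so 5347 is unramified.
Compute (158/5347) via Euler: 158^((5347-1)/2) mod 5347 = 5346, so (158/5347) = -1.
Legendre symbol -1 ⇒ 5347 is inert.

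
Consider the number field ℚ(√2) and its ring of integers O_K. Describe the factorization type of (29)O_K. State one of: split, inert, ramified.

inert

Since 2 ≢ 1 mod 4, the ring of integers is ℤ[√2] with discriminant 4·2 = 8.
29 ∤ 8, so 29 is unramified.
Legendre symbol by Euler's criterion: (2/29) ≡ 2^14 ≡ 28 (mod 29), i.e. (2/29) = -1.
d is a non-residue mod p, hence 29 remains inert in O_K.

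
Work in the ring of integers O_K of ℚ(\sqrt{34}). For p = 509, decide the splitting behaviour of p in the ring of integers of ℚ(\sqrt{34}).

Since 34 ≢ 1 mod 4, the ring of integers is ℤ[√34] with discriminant 4·34 = 136.
Since gcd(509, 136) = 1 the prime 509 does not ramify.
Compute (34/509) via Euler: 34^((509-1)/2) mod 509 = 508, so (34/509) = -1.
d is a non-residue mod p, hence 509 remains inert in O_K.

remains prime (inert)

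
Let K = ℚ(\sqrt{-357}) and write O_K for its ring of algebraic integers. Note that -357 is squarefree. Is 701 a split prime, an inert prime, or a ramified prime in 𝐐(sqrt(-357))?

d = -357 ≡ 3 (mod 4), so O_K = ℤ[√-357] and disc(K) = 4d = -1428.
disc(K) = -1428 is not divisible by 701; 701 is unramified.
Compute (-357/701) via Euler: 344^((701-1)/2) mod 701 = 700, so (-357/701) = -1.
Legendre symbol -1 ⇒ 701 is inert.

remains prime (inert)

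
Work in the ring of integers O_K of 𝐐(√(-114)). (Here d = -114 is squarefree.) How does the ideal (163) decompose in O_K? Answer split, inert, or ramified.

Since -114 ≢ 1 mod 4, the ring of integers is ℤ[√-114] with discriminant 4·(-114) = -456.
163 ∤ -456, so 163 is unramified.
Compute (-114/163) via Euler: 49^((163-1)/2) mod 163 = 1, so (-114/163) = 1.
Legendre symbol 1 ⇒ 163 is split.

p splits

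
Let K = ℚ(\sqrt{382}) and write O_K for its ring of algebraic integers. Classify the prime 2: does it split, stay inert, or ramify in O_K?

382 mod 4 = 2, hence disc K = 4·382 = 1528 and O_K = ℤ[√382].
2 divides disc(K) = 1528, so 2 ramifies.

ramified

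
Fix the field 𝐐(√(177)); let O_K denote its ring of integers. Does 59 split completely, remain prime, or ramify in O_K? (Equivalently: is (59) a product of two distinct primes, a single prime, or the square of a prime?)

ramified — (59) = 𝔭²

177 mod 4 = 1, hence disc K = 177 and O_K = ℤ[(1+√177)/2].
disc(K) = 177 = 59·3, so p = 59 is ramified.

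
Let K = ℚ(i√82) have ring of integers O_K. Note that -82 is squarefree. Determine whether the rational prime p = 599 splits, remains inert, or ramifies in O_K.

599 remains inert

Since -82 ≢ 1 mod 4, the ring of integers is ℤ[√-82] with discriminant 4·(-82) = -328.
disc(K) = -328 is not divisible by 599; 599 is unramified.
Euler's criterion: (-82)^299 mod 599 = 598. Thus (-82|599) = -1.
Legendre symbol -1 ⇒ 599 is inert.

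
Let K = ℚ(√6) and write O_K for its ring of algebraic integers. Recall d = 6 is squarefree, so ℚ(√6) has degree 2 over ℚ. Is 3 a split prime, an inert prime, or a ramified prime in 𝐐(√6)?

p ramifies

Since 6 ≢ 1 mod 4, the ring of integers is ℤ[√6] with discriminant 4·6 = 24.
3 divides disc(K) = 24, so 3 ramifies.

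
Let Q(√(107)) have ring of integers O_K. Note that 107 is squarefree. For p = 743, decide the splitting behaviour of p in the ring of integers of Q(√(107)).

p is inert

d = 107 ≡ 3 (mod 4), so O_K = ℤ[√107] and disc(K) = 4d = 428.
743 ∤ 428, so 743 is unramified.
(107/743) = 107^371 mod 743 = 742, giving Legendre symbol -1.
(107/743) = -1, so 743 is inert.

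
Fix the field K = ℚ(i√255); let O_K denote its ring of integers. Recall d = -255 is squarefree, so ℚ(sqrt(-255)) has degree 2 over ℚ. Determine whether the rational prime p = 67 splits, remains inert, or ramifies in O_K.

Since -255 ≡ 1 mod 4, the ring of integers is ℤ[(1+√-255)/2] with discriminant -255.
disc(K) = -255 is not divisible by 67; 67 is unramified.
Compute (-255/67) via Euler: 13^((67-1)/2) mod 67 = 66, so (-255/67) = -1.
d is a non-residue mod p, hence 67 remains inert in O_K.

inert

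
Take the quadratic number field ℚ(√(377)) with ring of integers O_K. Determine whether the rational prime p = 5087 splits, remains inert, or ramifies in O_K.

inert

377 mod 4 = 1, hence disc K = 377 and O_K = ℤ[(1+√377)/2].
Since gcd(5087, 377) = 1 the prime 5087 does not ramify.
Legendre symbol by Euler's criterion: (377/5087) ≡ 377^2543 ≡ 5086 (mod 5087), i.e. (377/5087) = -1.
Legendre symbol -1 ⇒ 5087 is inert.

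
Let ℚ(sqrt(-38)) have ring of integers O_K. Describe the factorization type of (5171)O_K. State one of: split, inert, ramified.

d = -38 ≡ 2 (mod 4), so O_K = ℤ[√-38] and disc(K) = 4d = -152.
Since gcd(5171, -152) = 1 the prime 5171 does not ramify.
Euler's criterion: (-38)^2585 mod 5171 = 1. Thus (-38|5171) = 1.
Legendre symbol 1 ⇒ 5171 is split.

split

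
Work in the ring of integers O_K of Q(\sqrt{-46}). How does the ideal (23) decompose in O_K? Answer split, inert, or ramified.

ramified

d = -46 ≡ 2 (mod 4), so O_K = ℤ[√-46] and disc(K) = 4d = -184.
23 divides disc(K) = -184, so 23 ramifies.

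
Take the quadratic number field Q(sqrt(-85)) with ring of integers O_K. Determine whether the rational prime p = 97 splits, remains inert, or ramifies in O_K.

-85 mod 4 = 3, hence disc K = 4·(-85) = -340 and O_K = ℤ[√-85].
Since gcd(97, -340) = 1 the prime 97 does not ramify.
Legendre symbol by Euler's criterion: (-85/97) ≡ (-85)^48 ≡ 1 (mod 97), i.e. (-85/97) = 1.
Legendre symbol 1 ⇒ 97 is split.

splits completely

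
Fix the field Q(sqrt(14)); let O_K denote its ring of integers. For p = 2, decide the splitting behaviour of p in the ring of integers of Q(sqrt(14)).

d = 14 ≡ 2 (mod 4), so O_K = ℤ[√14] and disc(K) = 4d = 56.
disc(K) = 56 = 2·28, so p = 2 is ramified.

p ramifies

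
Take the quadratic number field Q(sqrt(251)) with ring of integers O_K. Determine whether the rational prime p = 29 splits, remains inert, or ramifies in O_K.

251 mod 4 = 3, hence disc K = 4·251 = 1004 and O_K = ℤ[√251].
29 ∤ 1004, so 29 is unramified.
Euler's criterion: 251^14 mod 29 = 28. Thus (251|29) = -1.
(251/29) = -1, so 29 is inert.

remains prime (inert)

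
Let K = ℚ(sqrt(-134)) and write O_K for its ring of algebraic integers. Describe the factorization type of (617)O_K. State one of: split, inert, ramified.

split — (617) = 𝔭₁𝔭₂ with 𝔭₁ ≠ 𝔭₂

Since -134 ≢ 1 mod 4, the ring of integers is ℤ[√-134] with discriminant 4·(-134) = -536.
617 ∤ -536, so 617 is unramified.
Euler's criterion: (-134)^308 mod 617 = 1. Thus (-134|617) = 1.
Legendre symbol 1 ⇒ 617 is split.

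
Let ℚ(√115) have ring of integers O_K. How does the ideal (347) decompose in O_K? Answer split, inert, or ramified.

Since 115 ≢ 1 mod 4, the ring of integers is ℤ[√115] with discriminant 4·115 = 460.
347 ∤ 460, so 347 is unramified.
Compute (115/347) via Euler: 115^((347-1)/2) mod 347 = 1, so (115/347) = 1.
d is a quadratic residue mod p, hence 347 splits in O_K.

splits completely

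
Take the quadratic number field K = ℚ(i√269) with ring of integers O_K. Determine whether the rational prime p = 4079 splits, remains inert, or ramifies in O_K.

Since -269 ≢ 1 mod 4, the ring of integers is ℤ[√-269] with discriminant 4·(-269) = -1076.
disc(K) = -1076 is not divisible by 4079; 4079 is unramified.
(-269/4079) = 3810^2039 mod 4079 = 4078, giving Legendre symbol -1.
(-269/4079) = -1, so 4079 is inert.

remains prime (inert)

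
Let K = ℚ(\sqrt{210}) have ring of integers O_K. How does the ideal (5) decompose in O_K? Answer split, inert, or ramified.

5 is ramified

Since 210 ≢ 1 mod 4, the ring of integers is ℤ[√210] with discriminant 4·210 = 840.
5 divides disc(K) = 840, so 5 ramifies.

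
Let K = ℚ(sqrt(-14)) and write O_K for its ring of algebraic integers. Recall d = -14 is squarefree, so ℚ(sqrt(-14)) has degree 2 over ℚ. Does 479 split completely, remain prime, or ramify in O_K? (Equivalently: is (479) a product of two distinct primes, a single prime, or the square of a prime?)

d = -14 ≡ 2 (mod 4), so O_K = ℤ[√-14] and disc(K) = 4d = -56.
disc(K) = -56 is not divisible by 479; 479 is unramified.
Legendre symbol by Euler's criterion: (-14/479) ≡ (-14)^239 ≡ 478 (mod 479), i.e. (-14/479) = -1.
Legendre symbol -1 ⇒ 479 is inert.

479 remains inert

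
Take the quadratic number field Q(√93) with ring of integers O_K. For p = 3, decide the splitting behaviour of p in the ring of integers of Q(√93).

d = 93 ≡ 1 (mod 4), so O_K = ℤ[(1+√93)/2] and disc(K) = d = 93.
disc(K) = 93 = 3·31, so p = 3 is ramified.

ramified — (3) = 𝔭²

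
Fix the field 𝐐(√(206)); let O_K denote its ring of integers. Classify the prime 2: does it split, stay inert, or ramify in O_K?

ramified

206 mod 4 = 2, hence disc K = 4·206 = 824 and O_K = ℤ[√206].
2 divides disc(K) = 824, so 2 ramifies.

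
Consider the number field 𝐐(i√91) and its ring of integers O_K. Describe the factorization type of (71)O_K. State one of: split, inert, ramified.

p is inert

Since -91 ≡ 1 mod 4, the ring of integers is ℤ[(1+√-91)/2] with discriminant -91.
disc(K) = -91 is not divisible by 71; 71 is unramified.
Euler's criterion: (-91)^35 mod 71 = 70. Thus (-91|71) = -1.
Legendre symbol -1 ⇒ 71 is inert.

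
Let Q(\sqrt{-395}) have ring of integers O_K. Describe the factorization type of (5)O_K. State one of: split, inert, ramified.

d = -395 ≡ 1 (mod 4), so O_K = ℤ[(1+√-395)/2] and disc(K) = d = -395.
5 divides disc(K) = -395, so 5 ramifies.

ramified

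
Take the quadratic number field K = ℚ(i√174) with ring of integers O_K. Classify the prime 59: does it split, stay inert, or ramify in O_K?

-174 mod 4 = 2, hence disc K = 4·(-174) = -696 and O_K = ℤ[√-174].
Since gcd(59, -696) = 1 the prime 59 does not ramify.
(-174/59) = 3^29 mod 59 = 1, giving Legendre symbol 1.
Legendre symbol 1 ⇒ 59 is split.

split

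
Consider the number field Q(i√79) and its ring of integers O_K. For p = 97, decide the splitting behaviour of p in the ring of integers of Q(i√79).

splits completely

-79 mod 4 = 1, hence disc K = -79 and O_K = ℤ[(1+√-79)/2].
97 ∤ -79, so 97 is unramified.
(-79/97) = 18^48 mod 97 = 1, giving Legendre symbol 1.
d is a quadratic residue mod p, hence 97 splits in O_K.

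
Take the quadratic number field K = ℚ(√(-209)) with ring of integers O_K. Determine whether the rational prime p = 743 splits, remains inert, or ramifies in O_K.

remains prime (inert)

Since -209 ≢ 1 mod 4, the ring of integers is ℤ[√-209] with discriminant 4·(-209) = -836.
disc(K) = -836 is not divisible by 743; 743 is unramified.
Legendre symbol by Euler's criterion: (-209/743) ≡ (-209)^371 ≡ 742 (mod 743), i.e. (-209/743) = -1.
(-209/743) = -1, so 743 is inert.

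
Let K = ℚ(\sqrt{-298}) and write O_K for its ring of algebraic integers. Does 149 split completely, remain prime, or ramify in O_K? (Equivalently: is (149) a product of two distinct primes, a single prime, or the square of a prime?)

ramifies in O_K

d = -298 ≡ 2 (mod 4), so O_K = ℤ[√-298] and disc(K) = 4d = -1192.
149 divides disc(K) = -1192, so 149 ramifies.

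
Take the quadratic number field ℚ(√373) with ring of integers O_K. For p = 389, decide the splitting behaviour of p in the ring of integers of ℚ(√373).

373 mod 4 = 1, hence disc K = 373 and O_K = ℤ[(1+√373)/2].
389 ∤ 373, so 389 is unramified.
(373/389) = 373^194 mod 389 = 1, giving Legendre symbol 1.
d is a quadratic residue mod p, hence 389 splits in O_K.

p splits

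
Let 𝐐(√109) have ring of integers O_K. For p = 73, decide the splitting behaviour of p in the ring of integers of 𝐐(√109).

Since 109 ≡ 1 mod 4, the ring of integers is ℤ[(1+√109)/2] with discriminant 109.
Since gcd(73, 109) = 1 the prime 73 does not ramify.
(109/73) = 36^36 mod 73 = 1, giving Legendre symbol 1.
Legendre symbol 1 ⇒ 73 is split.

split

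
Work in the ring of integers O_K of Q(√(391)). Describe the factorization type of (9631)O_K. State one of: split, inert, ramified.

split — (9631) = 𝔭₁𝔭₂ with 𝔭₁ ≠ 𝔭₂

d = 391 ≡ 3 (mod 4), so O_K = ℤ[√391] and disc(K) = 4d = 1564.
disc(K) = 1564 is not divisible by 9631; 9631 is unramified.
Compute (391/9631) via Euler: 391^((9631-1)/2) mod 9631 = 1, so (391/9631) = 1.
(391/9631) = 1, so 9631 splits.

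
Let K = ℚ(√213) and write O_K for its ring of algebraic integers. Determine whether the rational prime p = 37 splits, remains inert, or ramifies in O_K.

37 splits in O_K

d = 213 ≡ 1 (mod 4), so O_K = ℤ[(1+√213)/2] and disc(K) = d = 213.
37 ∤ 213, so 37 is unramified.
(213/37) = 28^18 mod 37 = 1, giving Legendre symbol 1.
d is a quadratic residue mod p, hence 37 splits in O_K.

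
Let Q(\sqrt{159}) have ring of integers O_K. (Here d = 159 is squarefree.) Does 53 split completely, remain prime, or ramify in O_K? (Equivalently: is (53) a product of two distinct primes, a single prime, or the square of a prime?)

53 is ramified

d = 159 ≡ 3 (mod 4), so O_K = ℤ[√159] and disc(K) = 4d = 636.
disc(K) = 636 = 53·12, so p = 53 is ramified.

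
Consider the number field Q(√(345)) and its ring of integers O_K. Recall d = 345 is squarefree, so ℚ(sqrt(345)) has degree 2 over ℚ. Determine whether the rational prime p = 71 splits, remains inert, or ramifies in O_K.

Since 345 ≡ 1 mod 4, the ring of integers is ℤ[(1+√345)/2] with discriminant 345.
disc(K) = 345 is not divisible by 71; 71 is unramified.
Compute (345/71) via Euler: 61^((71-1)/2) mod 71 = 70, so (345/71) = -1.
Legendre symbol -1 ⇒ 71 is inert.

remains prime (inert)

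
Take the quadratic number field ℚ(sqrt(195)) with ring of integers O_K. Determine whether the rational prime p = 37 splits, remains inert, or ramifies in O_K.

d = 195 ≡ 3 (mod 4), so O_K = ℤ[√195] and disc(K) = 4d = 780.
37 ∤ 780, so 37 is unramified.
(195/37) = 10^18 mod 37 = 1, giving Legendre symbol 1.
(195/37) = 1, so 37 splits.

split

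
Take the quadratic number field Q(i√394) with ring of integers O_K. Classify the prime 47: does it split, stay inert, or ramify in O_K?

-394 mod 4 = 2, hence disc K = 4·(-394) = -1576 and O_K = ℤ[√-394].
47 ∤ -1576, so 47 is unramified.
Euler's criterion: (-394)^23 mod 47 = 46. Thus (-394|47) = -1.
Legendre symbol -1 ⇒ 47 is inert.

inert — (47) stays prime in O_K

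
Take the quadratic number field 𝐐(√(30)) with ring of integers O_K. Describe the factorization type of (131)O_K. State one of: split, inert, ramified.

Since 30 ≢ 1 mod 4, the ring of integers is ℤ[√30] with discriminant 4·30 = 120.
131 ∤ 120, so 131 is unramified.
Legendre symbol by Euler's criterion: (30/131) ≡ 30^65 ≡ 130 (mod 131), i.e. (30/131) = -1.
Legendre symbol -1 ⇒ 131 is inert.

inert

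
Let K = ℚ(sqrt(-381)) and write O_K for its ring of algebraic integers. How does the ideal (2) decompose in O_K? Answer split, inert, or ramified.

p ramifies

d = -381 ≡ 3 (mod 4), so O_K = ℤ[√-381] and disc(K) = 4d = -1524.
Ramification test: 2 | -1524. The prime 2 ramifies in K.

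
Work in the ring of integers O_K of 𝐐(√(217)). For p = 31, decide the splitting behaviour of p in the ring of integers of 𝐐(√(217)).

d = 217 ≡ 1 (mod 4), so O_K = ℤ[(1+√217)/2] and disc(K) = d = 217.
disc(K) = 217 = 31·7, so p = 31 is ramified.

p ramifies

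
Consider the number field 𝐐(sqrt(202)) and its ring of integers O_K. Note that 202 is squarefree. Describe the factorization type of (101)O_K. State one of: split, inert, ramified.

d = 202 ≡ 2 (mod 4), so O_K = ℤ[√202] and disc(K) = 4d = 808.
disc(K) = 808 = 101·8, so p = 101 is ramified.

ramified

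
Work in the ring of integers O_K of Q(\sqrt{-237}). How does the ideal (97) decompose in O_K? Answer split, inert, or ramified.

split — (97) = 𝔭₁𝔭₂ with 𝔭₁ ≠ 𝔭₂

d = -237 ≡ 3 (mod 4), so O_K = ℤ[√-237] and disc(K) = 4d = -948.
disc(K) = -948 is not divisible by 97; 97 is unramified.
(-237/97) = 54^48 mod 97 = 1, giving Legendre symbol 1.
(-237/97) = 1, so 97 splits.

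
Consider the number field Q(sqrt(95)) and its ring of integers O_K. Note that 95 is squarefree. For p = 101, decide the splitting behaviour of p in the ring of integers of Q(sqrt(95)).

d = 95 ≡ 3 (mod 4), so O_K = ℤ[√95] and disc(K) = 4d = 380.
disc(K) = 380 is not divisible by 101; 101 is unramified.
Legendre symbol by Euler's criterion: (95/101) ≡ 95^50 ≡ 1 (mod 101), i.e. (95/101) = 1.
Legendre symbol 1 ⇒ 101 is split.

split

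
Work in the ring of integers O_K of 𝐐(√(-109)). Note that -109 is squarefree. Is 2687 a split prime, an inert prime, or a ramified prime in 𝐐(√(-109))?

Since -109 ≢ 1 mod 4, the ring of integers is ℤ[√-109] with discriminant 4·(-109) = -436.
2687 ∤ -436, so 2687 is unramified.
Euler's criterion: (-109)^1343 mod 2687 = 2686. Thus (-109|2687) = -1.
(-109/2687) = -1, so 2687 is inert.

inert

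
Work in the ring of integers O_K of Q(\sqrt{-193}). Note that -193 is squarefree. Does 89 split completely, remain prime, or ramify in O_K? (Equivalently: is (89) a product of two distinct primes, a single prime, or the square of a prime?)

Since -193 ≢ 1 mod 4, the ring of integers is ℤ[√-193] with discriminant 4·(-193) = -772.
disc(K) = -772 is not divisible by 89; 89 is unramified.
Legendre symbol by Euler's criterion: (-193/89) ≡ (-193)^44 ≡ 88 (mod 89), i.e. (-193/89) = -1.
(-193/89) = -1, so 89 is inert.

inert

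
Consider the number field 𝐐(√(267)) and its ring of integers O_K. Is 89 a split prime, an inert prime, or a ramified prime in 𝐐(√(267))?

ramified

267 mod 4 = 3, hence disc K = 4·267 = 1068 and O_K = ℤ[√267].
89 divides disc(K) = 1068, so 89 ramifies.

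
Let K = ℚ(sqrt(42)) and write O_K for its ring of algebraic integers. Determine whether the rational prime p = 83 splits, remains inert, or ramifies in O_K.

inert — (83) stays prime in O_K

d = 42 ≡ 2 (mod 4), so O_K = ℤ[√42] and disc(K) = 4d = 168.
Since gcd(83, 168) = 1 the prime 83 does not ramify.
Compute (42/83) via Euler: 42^((83-1)/2) mod 83 = 82, so (42/83) = -1.
d is a non-residue mod p, hence 83 remains inert in O_K.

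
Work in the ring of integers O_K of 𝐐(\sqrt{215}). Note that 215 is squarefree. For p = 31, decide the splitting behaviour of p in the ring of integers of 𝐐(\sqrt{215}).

remains prime (inert)

Since 215 ≢ 1 mod 4, the ring of integers is ℤ[√215] with discriminant 4·215 = 860.
31 ∤ 860, so 31 is unramified.
Legendre symbol by Euler's criterion: (215/31) ≡ 215^15 ≡ 30 (mod 31), i.e. (215/31) = -1.
Legendre symbol -1 ⇒ 31 is inert.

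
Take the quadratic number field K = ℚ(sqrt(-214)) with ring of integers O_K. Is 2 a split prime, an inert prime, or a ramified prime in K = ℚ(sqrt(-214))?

p ramifies

-214 mod 4 = 2, hence disc K = 4·(-214) = -856 and O_K = ℤ[√-214].
Ramification test: 2 | -856. The prime 2 ramifies in K.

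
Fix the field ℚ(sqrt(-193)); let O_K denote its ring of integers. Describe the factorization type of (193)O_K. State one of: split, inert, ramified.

d = -193 ≡ 3 (mod 4), so O_K = ℤ[√-193] and disc(K) = 4d = -772.
disc(K) = -772 = 193·(-4), so p = 193 is ramified.

ramified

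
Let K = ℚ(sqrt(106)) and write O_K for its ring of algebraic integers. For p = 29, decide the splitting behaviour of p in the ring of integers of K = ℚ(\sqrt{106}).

Since 106 ≢ 1 mod 4, the ring of integers is ℤ[√106] with discriminant 4·106 = 424.
disc(K) = 424 is not divisible by 29; 29 is unramified.
Legendre symbol by Euler's criterion: (106/29) ≡ 106^14 ≡ 28 (mod 29), i.e. (106/29) = -1.
d is a non-residue mod p, hence 29 remains inert in O_K.

p is inert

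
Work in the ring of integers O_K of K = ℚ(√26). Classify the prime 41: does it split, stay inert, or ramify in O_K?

inert — (41) stays prime in O_K

d = 26 ≡ 2 (mod 4), so O_K = ℤ[√26] and disc(K) = 4d = 104.
disc(K) = 104 is not divisible by 41; 41 is unramified.
Compute (26/41) via Euler: 26^((41-1)/2) mod 41 = 40, so (26/41) = -1.
Legendre symbol -1 ⇒ 41 is inert.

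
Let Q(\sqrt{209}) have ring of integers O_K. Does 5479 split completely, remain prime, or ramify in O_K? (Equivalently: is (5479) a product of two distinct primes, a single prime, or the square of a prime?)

p splits

209 mod 4 = 1, hence disc K = 209 and O_K = ℤ[(1+√209)/2].
Since gcd(5479, 209) = 1 the prime 5479 does not ramify.
Compute (209/5479) via Euler: 209^((5479-1)/2) mod 5479 = 1, so (209/5479) = 1.
d is a quadratic residue mod p, hence 5479 splits in O_K.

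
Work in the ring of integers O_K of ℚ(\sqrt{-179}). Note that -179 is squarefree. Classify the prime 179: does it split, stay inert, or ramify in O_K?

ramified — (179) = 𝔭²

Since -179 ≡ 1 mod 4, the ring of integers is ℤ[(1+√-179)/2] with discriminant -179.
179 divides disc(K) = -179, so 179 ramifies.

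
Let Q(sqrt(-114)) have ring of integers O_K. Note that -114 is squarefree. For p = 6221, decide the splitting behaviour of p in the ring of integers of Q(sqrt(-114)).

remains prime (inert)

-114 mod 4 = 2, hence disc K = 4·(-114) = -456 and O_K = ℤ[√-114].
disc(K) = -456 is not divisible by 6221; 6221 is unramified.
Legendre symbol by Euler's criterion: (-114/6221) ≡ (-114)^3110 ≡ 6220 (mod 6221), i.e. (-114/6221) = -1.
Legendre symbol -1 ⇒ 6221 is inert.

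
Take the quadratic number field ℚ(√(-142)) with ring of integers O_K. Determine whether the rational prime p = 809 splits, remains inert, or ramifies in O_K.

p is inert

Since -142 ≢ 1 mod 4, the ring of integers is ℤ[√-142] with discriminant 4·(-142) = -568.
disc(K) = -568 is not divisible by 809; 809 is unramified.
Compute (-142/809) via Euler: 667^((809-1)/2) mod 809 = 808, so (-142/809) = -1.
Legendre symbol -1 ⇒ 809 is inert.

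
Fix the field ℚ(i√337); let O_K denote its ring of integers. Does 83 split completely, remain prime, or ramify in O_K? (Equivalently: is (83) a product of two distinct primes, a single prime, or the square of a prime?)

d = -337 ≡ 3 (mod 4), so O_K = ℤ[√-337] and disc(K) = 4d = -1348.
disc(K) = -1348 is not divisible by 83; 83 is unramified.
Compute (-337/83) via Euler: 78^((83-1)/2) mod 83 = 1, so (-337/83) = 1.
(-337/83) = 1, so 83 splits.

83 splits in O_K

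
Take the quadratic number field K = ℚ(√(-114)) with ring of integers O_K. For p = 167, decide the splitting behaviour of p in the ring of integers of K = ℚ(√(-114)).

-114 mod 4 = 2, hence disc K = 4·(-114) = -456 and O_K = ℤ[√-114].
Since gcd(167, -456) = 1 the prime 167 does not ramify.
(-114/167) = 53^83 mod 167 = 166, giving Legendre symbol -1.
Legendre symbol -1 ⇒ 167 is inert.

remains prime (inert)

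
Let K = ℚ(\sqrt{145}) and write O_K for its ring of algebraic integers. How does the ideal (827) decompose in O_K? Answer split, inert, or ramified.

145 mod 4 = 1, hence disc K = 145 and O_K = ℤ[(1+√145)/2].
Since gcd(827, 145) = 1 the prime 827 does not ramify.
Compute (145/827) via Euler: 145^((827-1)/2) mod 827 = 1, so (145/827) = 1.
d is a quadratic residue mod p, hence 827 splits in O_K.

split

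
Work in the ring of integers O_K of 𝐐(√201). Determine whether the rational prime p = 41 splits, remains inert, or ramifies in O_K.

p splits

d = 201 ≡ 1 (mod 4), so O_K = ℤ[(1+√201)/2] and disc(K) = d = 201.
disc(K) = 201 is not divisible by 41; 41 is unramified.
Legendre symbol by Euler's criterion: (201/41) ≡ 201^20 ≡ 1 (mod 41), i.e. (201/41) = 1.
d is a quadratic residue mod p, hence 41 splits in O_K.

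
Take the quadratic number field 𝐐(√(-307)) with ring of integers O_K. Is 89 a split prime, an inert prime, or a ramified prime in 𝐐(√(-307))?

d = -307 ≡ 1 (mod 4), so O_K = ℤ[(1+√-307)/2] and disc(K) = d = -307.
Since gcd(89, -307) = 1 the prime 89 does not ramify.
(-307/89) = 49^44 mod 89 = 1, giving Legendre symbol 1.
(-307/89) = 1, so 89 splits.

split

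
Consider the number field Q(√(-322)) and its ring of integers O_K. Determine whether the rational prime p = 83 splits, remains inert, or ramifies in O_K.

-322 mod 4 = 2, hence disc K = 4·(-322) = -1288 and O_K = ℤ[√-322].
Since gcd(83, -1288) = 1 the prime 83 does not ramify.
Euler's criterion: (-322)^41 mod 83 = 1. Thus (-322|83) = 1.
d is a quadratic residue mod p, hence 83 splits in O_K.

83 splits in O_K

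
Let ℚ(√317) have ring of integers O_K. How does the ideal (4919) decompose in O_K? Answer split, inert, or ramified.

d = 317 ≡ 1 (mod 4), so O_K = ℤ[(1+√317)/2] and disc(K) = d = 317.
4919 ∤ 317, so 4919 is unramified.
Compute (317/4919) via Euler: 317^((4919-1)/2) mod 4919 = 4918, so (317/4919) = -1.
d is a non-residue mod p, hence 4919 remains inert in O_K.

4919 remains inert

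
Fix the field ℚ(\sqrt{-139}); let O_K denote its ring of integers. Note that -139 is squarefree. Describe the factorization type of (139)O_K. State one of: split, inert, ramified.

-139 mod 4 = 1, hence disc K = -139 and O_K = ℤ[(1+√-139)/2].
139 divides disc(K) = -139, so 139 ramifies.

ramified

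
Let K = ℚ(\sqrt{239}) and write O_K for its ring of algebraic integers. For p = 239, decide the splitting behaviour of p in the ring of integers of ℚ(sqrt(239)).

Since 239 ≢ 1 mod 4, the ring of integers is ℤ[√239] with discriminant 4·239 = 956.
239 divides disc(K) = 956, so 239 ramifies.

ramified — (239) = 𝔭²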